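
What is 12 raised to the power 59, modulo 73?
25

Repeated squaring. Binary of 59 = 111011.
12^1 ≡ 12 (mod 73); 12^2 ≡ 71 (mod 73); 12^4 ≡ 4 (mod 73); 12^8 ≡ 16 (mod 73); 12^16 ≡ 37 (mod 73); 12^32 ≡ 55 (mod 73)
12^59 = 12^1 × 12^2 × 12^8 × 12^16 × 12^32 ≡ 25 (mod 73)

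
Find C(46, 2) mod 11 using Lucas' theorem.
1

Using Lucas' theorem:
Write n=46 and k=2 in base 11:
n in base 11: [4, 2]
k in base 11: [0, 2]
C(46,2) mod 11 = ∏ C(n_i, k_i) mod 11
Digit binomials (mod 11): C(4,0) = 1; C(2,2) = 1
Product: 1 × 1 = 1 ≡ 1 (mod 11)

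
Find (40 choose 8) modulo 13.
0

Using Lucas' theorem:
Write n=40 and k=8 in base 13:
n in base 13: [3, 1]
k in base 13: [0, 8]
C(40,8) mod 13 = ∏ C(n_i, k_i) mod 13
Digit binomials (mod 13): C(3,0) = 1; C(1,8) = 0 (k_i > n_i)
Product: 1 × 0 = 0 ≡ 0 (mod 13)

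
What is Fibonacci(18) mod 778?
250

Matrix identity: Q^n = [[F_(n+1), F_n], [F_n, F_(n-1)]] with Q = [[1,1],[1,0]].
n = 18 = 10010₂. Square-and-multiply, entries mod 778:
Q^1 = [[1,1],[1,0]]
Q^2 = (Q^1)² = [[2,1],[1,1]]
Q^4 = (Q^2)² = [[5,3],[3,2]]
Q^9 = (Q^4)²·Q = [[55,34],[34,21]]
Q^18 = (Q^9)² = [[291,250],[250,41]]
F_18 mod 778 = Q^18[0][1] = 250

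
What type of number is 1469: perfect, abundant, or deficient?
deficient

Proper divisors of 1469: sum = 1 + 13 + 113 = 127
Since 127 < 1469, 1469 is deficient.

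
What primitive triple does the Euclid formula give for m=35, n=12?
(1081, 840, 1369)

Euclid's formula: a = m² - n², b = 2mn, c = m² + n²
m = 35, n = 12
a = 35² - 12² = 1225 - 144 = 1081
b = 2 × 35 × 12 = 840
c = 35² + 12² = 1225 + 144 = 1369
Verification: 1081² + 840² = 1168561 + 705600 = 1874161 = 1369² ✓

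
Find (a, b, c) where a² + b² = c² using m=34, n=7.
(1107, 476, 1205)

Euclid's formula: a = m² - n², b = 2mn, c = m² + n²
m = 34, n = 7
a = 34² - 7² = 1156 - 49 = 1107
b = 2 × 34 × 7 = 476
c = 34² + 7² = 1156 + 49 = 1205
Verification: 1107² + 476² = 1225449 + 226576 = 1452025 = 1205² ✓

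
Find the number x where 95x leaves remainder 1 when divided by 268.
79

gcd(95, 268) = 1, so the inverse exists.
Extended Euclidean algorithm on (268, 95):
268 = 2 × 95 + 78  ⟹  78 = (1)·268 + (-2)·95
95 = 1 × 78 + 17  ⟹  17 = (-1)·268 + (3)·95
78 = 4 × 17 + 10  ⟹  10 = (5)·268 + (-14)·95
17 = 1 × 10 + 7  ⟹  7 = (-6)·268 + (17)·95
10 = 1 × 7 + 3  ⟹  3 = (11)·268 + (-31)·95
7 = 2 × 3 + 1  ⟹  1 = (-28)·268 + (79)·95
So (79)·95 ≡ 1 (mod 268), i.e. 95^(-1) ≡ 79 (mod 268).
Check: 95 × 79 = 7505 ≡ 1 (mod 268)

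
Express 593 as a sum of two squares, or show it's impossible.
8² + 23² (a=8, b=23)

Factorization: 593 = 593
By Fermat: n is sum of two squares iff every prime p ≡ 3 (mod 4) appears to even power.
All primes ≡ 3 (mod 4) appear to even power.
Search a = 0, 1, 2, … for 593 - a² a perfect square: first hit at a = 8: 593 - 64 = 529 = 23².
593 = 8² + 23² = 64 + 529 ✓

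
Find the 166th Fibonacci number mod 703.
155

Matrix identity: Q^n = [[F_(n+1), F_n], [F_n, F_(n-1)]] with Q = [[1,1],[1,0]].
n = 166 = 10100110₂. Square-and-multiply, entries mod 703:
Q^1 = [[1,1],[1,0]]
Q^2 = (Q^1)² = [[2,1],[1,1]]
Q^5 = (Q^2)²·Q = [[8,5],[5,3]]
Q^10 = (Q^5)² = [[89,55],[55,34]]
Q^20 = (Q^10)² = [[401,438],[438,666]]
Q^41 = (Q^20)²·Q = [[293,442],[442,554]]
Q^83 = (Q^41)²·Q = [[391,13],[13,378]]
Q^166 = (Q^83)² = [[499,155],[155,344]]
F_166 mod 703 = Q^166[0][1] = 155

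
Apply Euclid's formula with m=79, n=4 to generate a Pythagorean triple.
(6225, 632, 6257)

Euclid's formula: a = m² - n², b = 2mn, c = m² + n²
m = 79, n = 4
a = 79² - 4² = 6241 - 16 = 6225
b = 2 × 79 × 4 = 632
c = 79² + 4² = 6241 + 16 = 6257
Verification: 6225² + 632² = 38750625 + 399424 = 39150049 = 6257² ✓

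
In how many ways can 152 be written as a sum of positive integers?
49686288421

p(n) counts ways to write n as a sum of positive integers (order ignored).
Euler's pentagonal recurrence: p(k) = p(k-1) + p(k-2) - p(k-5) - p(k-7) + p(k-12) + p(k-15) - ... (offsets j(3j∓1)/2, signs ++--, p(0)=1, p(<0)=0).
DP table for k = 0..151: p(0)=1, p(1)=1, p(2)=2, p(3)=3, p(4)=5, p(5)=7, p(6)=11, p(7)=15, p(8)=22, p(9)=30, p(10)=42, p(11)=56, p(12)=77, p(13)=101, p(14)=135, p(15)=176, p(16)=231, p(17)=297, p(18)=385, p(19)=490, p(20)=627, p(21)=792, p(22)=1002, p(23)=1255, p(24)=1575, p(25)=1958, p(26)=2436, p(27)=3010, p(28)=3718, p(29)=4565, p(30)=5604, p(31)=6842, p(32)=8349, p(33)=10143, p(34)=12310, p(35)=14883, p(36)=17977, p(37)=21637, p(38)=26015, p(39)=31185, p(40)=37338, p(41)=44583, p(42)=53174, p(43)=63261, p(44)=75175, p(45)=89134, p(46)=105558, p(47)=124754, p(48)=147273, p(49)=173525, p(50)=204226, p(51)=239943, p(52)=281589, p(53)=329931, p(54)=386155, p(55)=451276, p(56)=526823, p(57)=614154, p(58)=715220, p(59)=831820, p(60)=966467, p(61)=1121505, p(62)=1300156, p(63)=1505499, p(64)=1741630, p(65)=2012558, p(66)=2323520, p(67)=2679689, p(68)=3087735, p(69)=3554345, p(70)=4087968, p(71)=4697205, p(72)=5392783, p(73)=6185689, p(74)=7089500, p(75)=8118264, p(76)=9289091, p(77)=10619863, p(78)=12132164, p(79)=13848650, p(80)=15796476, p(81)=18004327, p(82)=20506255, p(83)=23338469, p(84)=26543660, p(85)=30167357, p(86)=34262962, p(87)=38887673, p(88)=44108109, p(89)=49995925, p(90)=56634173, p(91)=64112359, p(92)=72533807, p(93)=82010177, p(94)=92669720, p(95)=104651419, p(96)=118114304, p(97)=133230930, p(98)=150198136, p(99)=169229875, p(100)=190569292, p(101)=214481126, p(102)=241265379, p(103)=271248950, p(104)=304801365, p(105)=342325709, p(106)=384276336, p(107)=431149389, p(108)=483502844, p(109)=541946240, p(110)=607163746, p(111)=679903203, p(112)=761002156, p(113)=851376628, p(114)=952050665, p(115)=1064144451, p(116)=1188908248, p(117)=1327710076, p(118)=1482074143, p(119)=1653668665, p(120)=1844349560, p(121)=2056148051, p(122)=2291320912, p(123)=2552338241, p(124)=2841940500, p(125)=3163127352, p(126)=3519222692, p(127)=3913864295, p(128)=4351078600, p(129)=4835271870, p(130)=5371315400, p(131)=5964539504, p(132)=6620830889, p(133)=7346629512, p(134)=8149040695, p(135)=9035836076, p(136)=10015581680, p(137)=11097645016, p(138)=12292341831, p(139)=13610949895, p(140)=15065878135, p(141)=16670689208, p(142)=18440293320, p(143)=20390982757, p(144)=22540654445, p(145)=24908858009, p(146)=27517052599, p(147)=30388671978, p(148)=33549419497, p(149)=37027355200, p(150)=40853235313, p(151)=45060624582.
Final step: p(152) = p(151) + p(150) - p(147) - p(145) + p(140) + p(137) - p(130) - p(126) + p(117) + p(112) - p(101) - p(95) + p(82) + p(75) - p(60) - p(52) + p(35) + p(26) - p(7)
= 45060624582 + 40853235313 - 30388671978 - 24908858009 + 15065878135 + 11097645016 - 5371315400 - 3519222692 + 1327710076 + 761002156 - 214481126 - 104651419 + 20506255 + 8118264 - 966467 - 281589 + 14883 + 2436 - 15
= 49686288421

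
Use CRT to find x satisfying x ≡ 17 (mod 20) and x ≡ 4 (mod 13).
17

Using Chinese Remainder Theorem:
M = 20 × 13 = 260
M1 = 13, M2 = 20
y1 = 13^(-1) mod 20 = 17
y2 = 20^(-1) mod 13 = 2
x = (17×13×17 + 4×20×2) mod 260 = 17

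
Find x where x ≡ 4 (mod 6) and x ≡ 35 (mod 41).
76

Using Chinese Remainder Theorem:
M = 6 × 41 = 246
M1 = 41, M2 = 6
y1 = 41^(-1) mod 6 = 5
y2 = 6^(-1) mod 41 = 7
x = (4×41×5 + 35×6×7) mod 246 = 76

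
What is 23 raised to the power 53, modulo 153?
92

Repeated squaring. Binary of 53 = 110101.
23^1 ≡ 23 (mod 153); 23^2 ≡ 70 (mod 153); 23^4 ≡ 4 (mod 153); 23^8 ≡ 16 (mod 153); 23^16 ≡ 103 (mod 153); 23^32 ≡ 52 (mod 153)
23^53 = 23^1 × 23^4 × 23^16 × 23^32 ≡ 92 (mod 153)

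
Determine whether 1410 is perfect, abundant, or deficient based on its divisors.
abundant

Proper divisors of 1410: sum = 1 + 2 + 3 + 5 + 6 + 10 + 15 + 30 + 47 + 94 + 141 + 235 + 282 + 470 + 705 = 2046
Since 2046 > 1410, 1410 is abundant.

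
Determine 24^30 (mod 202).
188

Repeated squaring. Binary of 30 = 11110.
24^1 ≡ 24 (mod 202); 24^2 ≡ 172 (mod 202); 24^4 ≡ 92 (mod 202); 24^8 ≡ 182 (mod 202); 24^16 ≡ 198 (mod 202)
24^30 = 24^2 × 24^4 × 24^8 × 24^16 ≡ 188 (mod 202)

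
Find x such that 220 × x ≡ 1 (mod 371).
285

gcd(220, 371) = 1, so the inverse exists.
Extended Euclidean algorithm on (371, 220):
371 = 1 × 220 + 151  ⟹  151 = (1)·371 + (-1)·220
220 = 1 × 151 + 69  ⟹  69 = (-1)·371 + (2)·220
151 = 2 × 69 + 13  ⟹  13 = (3)·371 + (-5)·220
69 = 5 × 13 + 4  ⟹  4 = (-16)·371 + (27)·220
13 = 3 × 4 + 1  ⟹  1 = (51)·371 + (-86)·220
So (-86)·220 ≡ 1 (mod 371), i.e. 220^(-1) ≡ -86 ≡ 285 (mod 371).
Check: 220 × 285 = 62700 ≡ 1 (mod 371)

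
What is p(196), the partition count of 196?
2814570987591

p(n) counts ways to write n as a sum of positive integers (order ignored).
Euler's pentagonal recurrence: p(k) = p(k-1) + p(k-2) - p(k-5) - p(k-7) + p(k-12) + p(k-15) - ... (offsets j(3j∓1)/2, signs ++--, p(0)=1, p(<0)=0).
DP table for k = 0..195: p(0)=1, p(1)=1, p(2)=2, p(3)=3, p(4)=5, p(5)=7, p(6)=11, p(7)=15, p(8)=22, p(9)=30, p(10)=42, p(11)=56, p(12)=77, p(13)=101, p(14)=135, p(15)=176, p(16)=231, p(17)=297, p(18)=385, p(19)=490, p(20)=627, p(21)=792, p(22)=1002, p(23)=1255, p(24)=1575, p(25)=1958, p(26)=2436, p(27)=3010, p(28)=3718, p(29)=4565, p(30)=5604, p(31)=6842, p(32)=8349, p(33)=10143, p(34)=12310, p(35)=14883, p(36)=17977, p(37)=21637, p(38)=26015, p(39)=31185, p(40)=37338, p(41)=44583, p(42)=53174, p(43)=63261, p(44)=75175, p(45)=89134, p(46)=105558, p(47)=124754, p(48)=147273, p(49)=173525, p(50)=204226, p(51)=239943, p(52)=281589, p(53)=329931, p(54)=386155, p(55)=451276, p(56)=526823, p(57)=614154, p(58)=715220, p(59)=831820, p(60)=966467, p(61)=1121505, p(62)=1300156, p(63)=1505499, p(64)=1741630, p(65)=2012558, p(66)=2323520, p(67)=2679689, p(68)=3087735, p(69)=3554345, p(70)=4087968, p(71)=4697205, p(72)=5392783, p(73)=6185689, p(74)=7089500, p(75)=8118264, p(76)=9289091, p(77)=10619863, p(78)=12132164, p(79)=13848650, p(80)=15796476, p(81)=18004327, p(82)=20506255, p(83)=23338469, p(84)=26543660, p(85)=30167357, p(86)=34262962, p(87)=38887673, p(88)=44108109, p(89)=49995925, p(90)=56634173, p(91)=64112359, p(92)=72533807, p(93)=82010177, p(94)=92669720, p(95)=104651419, p(96)=118114304, p(97)=133230930, p(98)=150198136, p(99)=169229875, p(100)=190569292, p(101)=214481126, p(102)=241265379, p(103)=271248950, p(104)=304801365, p(105)=342325709, p(106)=384276336, p(107)=431149389, p(108)=483502844, p(109)=541946240, p(110)=607163746, p(111)=679903203, p(112)=761002156, p(113)=851376628, p(114)=952050665, p(115)=1064144451, p(116)=1188908248, p(117)=1327710076, p(118)=1482074143, p(119)=1653668665, p(120)=1844349560, p(121)=2056148051, p(122)=2291320912, p(123)=2552338241, p(124)=2841940500, p(125)=3163127352, p(126)=3519222692, p(127)=3913864295, p(128)=4351078600, p(129)=4835271870, p(130)=5371315400, p(131)=5964539504, p(132)=6620830889, p(133)=7346629512, p(134)=8149040695, p(135)=9035836076, p(136)=10015581680, p(137)=11097645016, p(138)=12292341831, p(139)=13610949895, p(140)=15065878135, p(141)=16670689208, p(142)=18440293320, p(143)=20390982757, p(144)=22540654445, p(145)=24908858009, p(146)=27517052599, p(147)=30388671978, p(148)=33549419497, p(149)=37027355200, p(150)=40853235313, p(151)=45060624582, p(152)=49686288421, p(153)=54770336324, p(154)=60356673280, p(155)=66493182097, p(156)=73232243759, p(157)=80630964769, p(158)=88751778802, p(159)=97662728555, p(160)=107438159466, p(161)=118159068427, p(162)=129913904637, p(163)=142798995930, p(164)=156919475295, p(165)=172389800255, p(166)=189334822579, p(167)=207890420102, p(168)=228204732751, p(169)=250438925115, p(170)=274768617130, p(171)=301384802048, p(172)=330495499613, p(173)=362326859895, p(174)=397125074750, p(175)=435157697830, p(176)=476715857290, p(177)=522115831195, p(178)=571701605655, p(179)=625846753120, p(180)=684957390936, p(181)=749474411781, p(182)=819876908323, p(183)=896684817527, p(184)=980462880430, p(185)=1071823774337, p(186)=1171432692373, p(187)=1280011042268, p(188)=1398341745571, p(189)=1527273599625, p(190)=1667727404093, p(191)=1820701100652, p(192)=1987276856363, p(193)=2168627105469, p(194)=2366022741845, p(195)=2580840212973.
Final step: p(196) = p(195) + p(194) - p(191) - p(189) + p(184) + p(181) - p(174) - p(170) + p(161) + p(156) - p(145) - p(139) + p(126) + p(119) - p(104) - p(96) + p(79) + p(70) - p(51) - p(41) + p(20) + p(9)
= 2580840212973 + 2366022741845 - 1820701100652 - 1527273599625 + 980462880430 + 749474411781 - 397125074750 - 274768617130 + 118159068427 + 73232243759 - 24908858009 - 13610949895 + 3519222692 + 1653668665 - 304801365 - 118114304 + 13848650 + 4087968 - 239943 - 44583 + 627 + 30
= 2814570987591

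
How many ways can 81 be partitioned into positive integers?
18004327

p(n) counts ways to write n as a sum of positive integers (order ignored).
Euler's pentagonal recurrence: p(k) = p(k-1) + p(k-2) - p(k-5) - p(k-7) + p(k-12) + p(k-15) - ... (offsets j(3j∓1)/2, signs ++--, p(0)=1, p(<0)=0).
DP table for k = 0..80: p(0)=1, p(1)=1, p(2)=2, p(3)=3, p(4)=5, p(5)=7, p(6)=11, p(7)=15, p(8)=22, p(9)=30, p(10)=42, p(11)=56, p(12)=77, p(13)=101, p(14)=135, p(15)=176, p(16)=231, p(17)=297, p(18)=385, p(19)=490, p(20)=627, p(21)=792, p(22)=1002, p(23)=1255, p(24)=1575, p(25)=1958, p(26)=2436, p(27)=3010, p(28)=3718, p(29)=4565, p(30)=5604, p(31)=6842, p(32)=8349, p(33)=10143, p(34)=12310, p(35)=14883, p(36)=17977, p(37)=21637, p(38)=26015, p(39)=31185, p(40)=37338, p(41)=44583, p(42)=53174, p(43)=63261, p(44)=75175, p(45)=89134, p(46)=105558, p(47)=124754, p(48)=147273, p(49)=173525, p(50)=204226, p(51)=239943, p(52)=281589, p(53)=329931, p(54)=386155, p(55)=451276, p(56)=526823, p(57)=614154, p(58)=715220, p(59)=831820, p(60)=966467, p(61)=1121505, p(62)=1300156, p(63)=1505499, p(64)=1741630, p(65)=2012558, p(66)=2323520, p(67)=2679689, p(68)=3087735, p(69)=3554345, p(70)=4087968, p(71)=4697205, p(72)=5392783, p(73)=6185689, p(74)=7089500, p(75)=8118264, p(76)=9289091, p(77)=10619863, p(78)=12132164, p(79)=13848650, p(80)=15796476.
Final step: p(81) = p(80) + p(79) - p(76) - p(74) + p(69) + p(66) - p(59) - p(55) + p(46) + p(41) - p(30) - p(24) + p(11) + p(4)
= 15796476 + 13848650 - 9289091 - 7089500 + 3554345 + 2323520 - 831820 - 451276 + 105558 + 44583 - 5604 - 1575 + 56 + 5
= 18004327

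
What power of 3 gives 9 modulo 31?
2

Baby-step giant-step with step n = ⌈√31⌉ = 6.
Baby steps 3^j mod 31 (j:value) for j=0..5: 0:1, 1:3, 2:9, 3:27, 4:19, 5:26.
h = 9 is already in the table at j=2, so x = 2.
Check: 3^2 ≡ 9 (mod 31).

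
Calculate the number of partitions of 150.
40853235313

p(n) counts ways to write n as a sum of positive integers (order ignored).
Euler's pentagonal recurrence: p(k) = p(k-1) + p(k-2) - p(k-5) - p(k-7) + p(k-12) + p(k-15) - ... (offsets j(3j∓1)/2, signs ++--, p(0)=1, p(<0)=0).
DP table for k = 0..149: p(0)=1, p(1)=1, p(2)=2, p(3)=3, p(4)=5, p(5)=7, p(6)=11, p(7)=15, p(8)=22, p(9)=30, p(10)=42, p(11)=56, p(12)=77, p(13)=101, p(14)=135, p(15)=176, p(16)=231, p(17)=297, p(18)=385, p(19)=490, p(20)=627, p(21)=792, p(22)=1002, p(23)=1255, p(24)=1575, p(25)=1958, p(26)=2436, p(27)=3010, p(28)=3718, p(29)=4565, p(30)=5604, p(31)=6842, p(32)=8349, p(33)=10143, p(34)=12310, p(35)=14883, p(36)=17977, p(37)=21637, p(38)=26015, p(39)=31185, p(40)=37338, p(41)=44583, p(42)=53174, p(43)=63261, p(44)=75175, p(45)=89134, p(46)=105558, p(47)=124754, p(48)=147273, p(49)=173525, p(50)=204226, p(51)=239943, p(52)=281589, p(53)=329931, p(54)=386155, p(55)=451276, p(56)=526823, p(57)=614154, p(58)=715220, p(59)=831820, p(60)=966467, p(61)=1121505, p(62)=1300156, p(63)=1505499, p(64)=1741630, p(65)=2012558, p(66)=2323520, p(67)=2679689, p(68)=3087735, p(69)=3554345, p(70)=4087968, p(71)=4697205, p(72)=5392783, p(73)=6185689, p(74)=7089500, p(75)=8118264, p(76)=9289091, p(77)=10619863, p(78)=12132164, p(79)=13848650, p(80)=15796476, p(81)=18004327, p(82)=20506255, p(83)=23338469, p(84)=26543660, p(85)=30167357, p(86)=34262962, p(87)=38887673, p(88)=44108109, p(89)=49995925, p(90)=56634173, p(91)=64112359, p(92)=72533807, p(93)=82010177, p(94)=92669720, p(95)=104651419, p(96)=118114304, p(97)=133230930, p(98)=150198136, p(99)=169229875, p(100)=190569292, p(101)=214481126, p(102)=241265379, p(103)=271248950, p(104)=304801365, p(105)=342325709, p(106)=384276336, p(107)=431149389, p(108)=483502844, p(109)=541946240, p(110)=607163746, p(111)=679903203, p(112)=761002156, p(113)=851376628, p(114)=952050665, p(115)=1064144451, p(116)=1188908248, p(117)=1327710076, p(118)=1482074143, p(119)=1653668665, p(120)=1844349560, p(121)=2056148051, p(122)=2291320912, p(123)=2552338241, p(124)=2841940500, p(125)=3163127352, p(126)=3519222692, p(127)=3913864295, p(128)=4351078600, p(129)=4835271870, p(130)=5371315400, p(131)=5964539504, p(132)=6620830889, p(133)=7346629512, p(134)=8149040695, p(135)=9035836076, p(136)=10015581680, p(137)=11097645016, p(138)=12292341831, p(139)=13610949895, p(140)=15065878135, p(141)=16670689208, p(142)=18440293320, p(143)=20390982757, p(144)=22540654445, p(145)=24908858009, p(146)=27517052599, p(147)=30388671978, p(148)=33549419497, p(149)=37027355200.
Final step: p(150) = p(149) + p(148) - p(145) - p(143) + p(138) + p(135) - p(128) - p(124) + p(115) + p(110) - p(99) - p(93) + p(80) + p(73) - p(58) - p(50) + p(33) + p(24) - p(5)
= 37027355200 + 33549419497 - 24908858009 - 20390982757 + 12292341831 + 9035836076 - 4351078600 - 2841940500 + 1064144451 + 607163746 - 169229875 - 82010177 + 15796476 + 6185689 - 715220 - 204226 + 10143 + 1575 - 7
= 40853235313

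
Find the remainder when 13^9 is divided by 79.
22

Repeated squaring. Binary of 9 = 1001.
13^1 ≡ 13 (mod 79); 13^2 ≡ 11 (mod 79); 13^4 ≡ 42 (mod 79); 13^8 ≡ 26 (mod 79)
13^9 = 13^1 × 13^8 ≡ 22 (mod 79)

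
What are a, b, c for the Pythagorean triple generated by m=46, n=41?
(435, 3772, 3797)

Euclid's formula: a = m² - n², b = 2mn, c = m² + n²
m = 46, n = 41
a = 46² - 41² = 2116 - 1681 = 435
b = 2 × 46 × 41 = 3772
c = 46² + 41² = 2116 + 1681 = 3797
Verification: 435² + 3772² = 189225 + 14227984 = 14417209 = 3797² ✓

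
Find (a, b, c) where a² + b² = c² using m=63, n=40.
(2369, 5040, 5569)

Euclid's formula: a = m² - n², b = 2mn, c = m² + n²
m = 63, n = 40
a = 63² - 40² = 3969 - 1600 = 2369
b = 2 × 63 × 40 = 5040
c = 63² + 40² = 3969 + 1600 = 5569
Verification: 2369² + 5040² = 5612161 + 25401600 = 31013761 = 5569² ✓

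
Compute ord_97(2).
48

97 is prime, so ord(2) divides φ(97) = 96.
Divisors of 96: 1, 2, 3, 4, 6, 8, 12, 16, 24, 32, 48, 96.
Repeated squaring: 2^1 ≡ 2, 2^2 ≡ 4, 2^4 ≡ 16, 2^8 ≡ 62, 2^16 ≡ 61, 2^32 ≡ 35, 2^64 ≡ 61 (mod 97).
Test 2^d mod 97 for each divisor d in increasing order:
2^1 ≡ 2
2^2 ≡ 4
2^3 = 2^2·2^1 ≡ 8
2^4 ≡ 16
2^6 = 2^4·2^2 ≡ 64
2^8 ≡ 62
2^12 = 2^8·2^4 ≡ 22
2^16 ≡ 61
2^24 = 2^16·2^8 ≡ 96
2^32 ≡ 35
2^48 = 2^32·2^16 ≡ 1  ← first divisor giving 1
The order is 48.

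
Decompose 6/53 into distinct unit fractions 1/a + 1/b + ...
1/9 + 1/477

Greedy algorithm:
6/53: ceiling(53/6) = 9, use 1/9
1/477: ceiling(477/1) = 477, use 1/477
Result: 6/53 = 1/9 + 1/477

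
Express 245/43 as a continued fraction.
[5; 1, 2, 3, 4]

Euclidean algorithm steps:
245 = 5 × 43 + 30
43 = 1 × 30 + 13
30 = 2 × 13 + 4
13 = 3 × 4 + 1
4 = 4 × 1 + 0
Continued fraction: [5; 1, 2, 3, 4]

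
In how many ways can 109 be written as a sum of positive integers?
541946240

p(n) counts ways to write n as a sum of positive integers (order ignored).
Euler's pentagonal recurrence: p(k) = p(k-1) + p(k-2) - p(k-5) - p(k-7) + p(k-12) + p(k-15) - ... (offsets j(3j∓1)/2, signs ++--, p(0)=1, p(<0)=0).
DP table for k = 0..108: p(0)=1, p(1)=1, p(2)=2, p(3)=3, p(4)=5, p(5)=7, p(6)=11, p(7)=15, p(8)=22, p(9)=30, p(10)=42, p(11)=56, p(12)=77, p(13)=101, p(14)=135, p(15)=176, p(16)=231, p(17)=297, p(18)=385, p(19)=490, p(20)=627, p(21)=792, p(22)=1002, p(23)=1255, p(24)=1575, p(25)=1958, p(26)=2436, p(27)=3010, p(28)=3718, p(29)=4565, p(30)=5604, p(31)=6842, p(32)=8349, p(33)=10143, p(34)=12310, p(35)=14883, p(36)=17977, p(37)=21637, p(38)=26015, p(39)=31185, p(40)=37338, p(41)=44583, p(42)=53174, p(43)=63261, p(44)=75175, p(45)=89134, p(46)=105558, p(47)=124754, p(48)=147273, p(49)=173525, p(50)=204226, p(51)=239943, p(52)=281589, p(53)=329931, p(54)=386155, p(55)=451276, p(56)=526823, p(57)=614154, p(58)=715220, p(59)=831820, p(60)=966467, p(61)=1121505, p(62)=1300156, p(63)=1505499, p(64)=1741630, p(65)=2012558, p(66)=2323520, p(67)=2679689, p(68)=3087735, p(69)=3554345, p(70)=4087968, p(71)=4697205, p(72)=5392783, p(73)=6185689, p(74)=7089500, p(75)=8118264, p(76)=9289091, p(77)=10619863, p(78)=12132164, p(79)=13848650, p(80)=15796476, p(81)=18004327, p(82)=20506255, p(83)=23338469, p(84)=26543660, p(85)=30167357, p(86)=34262962, p(87)=38887673, p(88)=44108109, p(89)=49995925, p(90)=56634173, p(91)=64112359, p(92)=72533807, p(93)=82010177, p(94)=92669720, p(95)=104651419, p(96)=118114304, p(97)=133230930, p(98)=150198136, p(99)=169229875, p(100)=190569292, p(101)=214481126, p(102)=241265379, p(103)=271248950, p(104)=304801365, p(105)=342325709, p(106)=384276336, p(107)=431149389, p(108)=483502844.
Final step: p(109) = p(108) + p(107) - p(104) - p(102) + p(97) + p(94) - p(87) - p(83) + p(74) + p(69) - p(58) - p(52) + p(39) + p(32) - p(17) - p(9)
= 483502844 + 431149389 - 304801365 - 241265379 + 133230930 + 92669720 - 38887673 - 23338469 + 7089500 + 3554345 - 715220 - 281589 + 31185 + 8349 - 297 - 30
= 541946240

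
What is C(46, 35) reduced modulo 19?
0

Using Lucas' theorem:
Write n=46 and k=35 in base 19:
n in base 19: [2, 8]
k in base 19: [1, 16]
C(46,35) mod 19 = ∏ C(n_i, k_i) mod 19
Digit binomials (mod 19): C(2,1) = 2; C(8,16) = 0 (k_i > n_i)
Product: 2 × 0 = 0 ≡ 0 (mod 19)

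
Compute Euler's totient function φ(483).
264

483 = 3 × 7 × 23
φ(n) = n × ∏(1 - 1/p) for each prime p dividing n
φ(483) = 483 × (1 - 1/3) × (1 - 1/7) × (1 - 1/23) = 264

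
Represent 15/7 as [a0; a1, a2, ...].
[2; 7]

Euclidean algorithm steps:
15 = 2 × 7 + 1
7 = 7 × 1 + 0
Continued fraction: [2; 7]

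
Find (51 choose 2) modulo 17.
0

Using Lucas' theorem:
Write n=51 and k=2 in base 17:
n in base 17: [3, 0]
k in base 17: [0, 2]
C(51,2) mod 17 = ∏ C(n_i, k_i) mod 17
Digit binomials (mod 17): C(3,0) = 1; C(0,2) = 0 (k_i > n_i)
Product: 1 × 0 = 0 ≡ 0 (mod 17)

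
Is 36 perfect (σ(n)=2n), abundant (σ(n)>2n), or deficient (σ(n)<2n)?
abundant

Proper divisors of 36: sum = 1 + 2 + 3 + 4 + 6 + 9 + 12 + 18 = 55
Since 55 > 36, 36 is abundant.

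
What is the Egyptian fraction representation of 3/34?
1/12 + 1/204

Greedy algorithm:
3/34: ceiling(34/3) = 12, use 1/12
1/204: ceiling(204/1) = 204, use 1/204
Result: 3/34 = 1/12 + 1/204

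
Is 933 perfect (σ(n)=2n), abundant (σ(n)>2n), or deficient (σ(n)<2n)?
deficient

Proper divisors of 933: sum = 1 + 3 + 311 = 315
Since 315 < 933, 933 is deficient.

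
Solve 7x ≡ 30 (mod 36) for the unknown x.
x ≡ 30 (mod 36)

gcd(7, 36) = 1, which divides 30, so solutions exist.
Find 7^(-1) mod 36 by the extended Euclidean algorithm:
36 = 5 × 7 + 1  ⟹  1 = (1)·36 + (-5)·7
So (-5)·7 ≡ 1 (mod 36), i.e. 7^(-1) ≡ -5 ≡ 31 (mod 36).
x ≡ 31 × 30 = 930 ≡ 30 (mod 36).
Check: 7 × 30 = 210 ≡ 30 (mod 36).
Unique solution: x ≡ 30 (mod 36)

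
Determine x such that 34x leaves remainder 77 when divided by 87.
x ≡ 56 (mod 87)

gcd(34, 87) = 1, which divides 77, so solutions exist.
Find 34^(-1) mod 87 by the extended Euclidean algorithm:
87 = 2 × 34 + 19  ⟹  19 = (1)·87 + (-2)·34
34 = 1 × 19 + 15  ⟹  15 = (-1)·87 + (3)·34
19 = 1 × 15 + 4  ⟹  4 = (2)·87 + (-5)·34
15 = 3 × 4 + 3  ⟹  3 = (-7)·87 + (18)·34
4 = 1 × 3 + 1  ⟹  1 = (9)·87 + (-23)·34
So (-23)·34 ≡ 1 (mod 87), i.e. 34^(-1) ≡ -23 ≡ 64 (mod 87).
x ≡ 64 × 77 = 4928 ≡ 56 (mod 87).
Check: 34 × 56 = 1904 ≡ 77 (mod 87).
Unique solution: x ≡ 56 (mod 87)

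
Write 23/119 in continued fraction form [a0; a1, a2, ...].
[0; 5, 5, 1, 3]

Euclidean algorithm steps:
23 = 0 × 119 + 23
119 = 5 × 23 + 4
23 = 5 × 4 + 3
4 = 1 × 3 + 1
3 = 3 × 1 + 0
Continued fraction: [0; 5, 5, 1, 3]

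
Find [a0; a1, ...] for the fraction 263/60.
[4; 2, 1, 1, 1, 1, 4]

Euclidean algorithm steps:
263 = 4 × 60 + 23
60 = 2 × 23 + 14
23 = 1 × 14 + 9
14 = 1 × 9 + 5
9 = 1 × 5 + 4
5 = 1 × 4 + 1
4 = 4 × 1 + 0
Continued fraction: [4; 2, 1, 1, 1, 1, 4]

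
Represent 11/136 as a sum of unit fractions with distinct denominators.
1/13 + 1/253 + 1/149102 + 1/33346960504

Greedy algorithm:
11/136: ceiling(136/11) = 13, use 1/13
7/1768: ceiling(1768/7) = 253, use 1/253
3/447304: ceiling(447304/3) = 149102, use 1/149102
1/33346960504: ceiling(33346960504/1) = 33346960504, use 1/33346960504
Result: 11/136 = 1/13 + 1/253 + 1/149102 + 1/33346960504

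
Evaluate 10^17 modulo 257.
194

Repeated squaring. Binary of 17 = 10001.
10^1 ≡ 10 (mod 257); 10^2 ≡ 100 (mod 257); 10^4 ≡ 234 (mod 257); 10^8 ≡ 15 (mod 257); 10^16 ≡ 225 (mod 257)
10^17 = 10^1 × 10^16 ≡ 194 (mod 257)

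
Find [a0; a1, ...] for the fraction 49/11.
[4; 2, 5]

Euclidean algorithm steps:
49 = 4 × 11 + 5
11 = 2 × 5 + 1
5 = 5 × 1 + 0
Continued fraction: [4; 2, 5]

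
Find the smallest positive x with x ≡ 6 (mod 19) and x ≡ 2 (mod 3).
44

Using Chinese Remainder Theorem:
M = 19 × 3 = 57
M1 = 3, M2 = 19
y1 = 3^(-1) mod 19 = 13
y2 = 19^(-1) mod 3 = 1
x = (6×3×13 + 2×19×1) mod 57 = 44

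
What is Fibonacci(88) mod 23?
2

Matrix identity: Q^n = [[F_(n+1), F_n], [F_n, F_(n-1)]] with Q = [[1,1],[1,0]].
n = 88 = 1011000₂. Square-and-multiply, entries mod 23:
Q^1 = [[1,1],[1,0]]
Q^2 = (Q^1)² = [[2,1],[1,1]]
Q^5 = (Q^2)²·Q = [[8,5],[5,3]]
Q^11 = (Q^5)²·Q = [[6,20],[20,9]]
Q^22 = (Q^11)² = [[22,1],[1,21]]
Q^44 = (Q^22)² = [[2,20],[20,5]]
Q^88 = (Q^44)² = [[13,2],[2,11]]
F_88 mod 23 = Q^88[0][1] = 2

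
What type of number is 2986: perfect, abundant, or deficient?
deficient

Proper divisors of 2986: sum = 1 + 2 + 1493 = 1496
Since 1496 < 2986, 2986 is deficient.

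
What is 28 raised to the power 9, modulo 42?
28

Repeated squaring. Binary of 9 = 1001.
28^1 ≡ 28 (mod 42); 28^2 ≡ 28 (mod 42); 28^4 ≡ 28 (mod 42); 28^8 ≡ 28 (mod 42)
28^9 = 28^1 × 28^8 ≡ 28 (mod 42)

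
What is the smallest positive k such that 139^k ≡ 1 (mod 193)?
96

193 is prime, so ord(139) divides φ(193) = 192.
Divisors of 192: 1, 2, 3, 4, 6, 8, 12, 16, 24, 32, 48, 64, 96, 192.
Repeated squaring: 139^1 ≡ 139, 139^2 ≡ 21, 139^4 ≡ 55, 139^8 ≡ 130, 139^16 ≡ 109, 139^32 ≡ 108, 139^64 ≡ 84, 139^128 ≡ 108 (mod 193).
Test 139^d mod 193 for each divisor d in increasing order:
139^1 ≡ 139
139^2 ≡ 21
139^3 = 139^2·139^1 ≡ 24
139^4 ≡ 55
139^6 = 139^4·139^2 ≡ 190
139^8 ≡ 130
139^12 = 139^8·139^4 ≡ 9
139^16 ≡ 109
139^24 = 139^16·139^8 ≡ 81
139^32 ≡ 108
139^48 = 139^32·139^16 ≡ 192
139^64 ≡ 84
139^96 = 139^64·139^32 ≡ 1  ← first divisor giving 1
The order is 96.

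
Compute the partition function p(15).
176

p(n) counts ways to write n as a sum of positive integers (order ignored).
Euler's pentagonal recurrence: p(k) = p(k-1) + p(k-2) - p(k-5) - p(k-7) + p(k-12) + p(k-15) - ... (offsets j(3j∓1)/2, signs ++--, p(0)=1, p(<0)=0).
DP table for k = 0..14: p(0)=1, p(1)=1, p(2)=2, p(3)=3, p(4)=5, p(5)=7, p(6)=11, p(7)=15, p(8)=22, p(9)=30, p(10)=42, p(11)=56, p(12)=77, p(13)=101, p(14)=135.
Final step: p(15) = p(14) + p(13) - p(10) - p(8) + p(3) + p(0)
= 135 + 101 - 42 - 22 + 3 + 1
= 176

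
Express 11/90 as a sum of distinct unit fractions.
1/9 + 1/90

Greedy algorithm:
11/90: ceiling(90/11) = 9, use 1/9
1/90: ceiling(90/1) = 90, use 1/90
Result: 11/90 = 1/9 + 1/90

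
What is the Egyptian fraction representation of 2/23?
1/12 + 1/276

Greedy algorithm:
2/23: ceiling(23/2) = 12, use 1/12
1/276: ceiling(276/1) = 276, use 1/276
Result: 2/23 = 1/12 + 1/276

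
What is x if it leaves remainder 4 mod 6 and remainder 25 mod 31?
118

Using Chinese Remainder Theorem:
M = 6 × 31 = 186
M1 = 31, M2 = 6
y1 = 31^(-1) mod 6 = 1
y2 = 6^(-1) mod 31 = 26
x = (4×31×1 + 25×6×26) mod 186 = 118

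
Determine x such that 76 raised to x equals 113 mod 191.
113

Baby-step giant-step with step n = ⌈√191⌉ = 14.
Baby steps 76^j mod 191 (j:value) for j=0..13: 0:1, 1:76, 2:46, 3:58, 4:15, 5:185, 6:117, 7:106, 8:34, 9:101, 10:36, 11:62, 12:128, 13:178.
Giant-step multiplier: 76^(-14) ≡ 76^(190-14) = 76^176 ≡ 81 (mod 191).
Giant steps γ_i = 113·81^i mod 191: γ_0=113, γ_1=176, γ_2=122, γ_3=141, γ_4=152, γ_5=88, γ_6=61, γ_7=166, γ_8=76 (in table at j=1).
x = i·n + j = 8·14 + 1 = 113.
Check: 76^113 ≡ 113 (mod 191).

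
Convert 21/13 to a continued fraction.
[1; 1, 1, 1, 1, 2]

Euclidean algorithm steps:
21 = 1 × 13 + 8
13 = 1 × 8 + 5
8 = 1 × 5 + 3
5 = 1 × 3 + 2
3 = 1 × 2 + 1
2 = 2 × 1 + 0
Continued fraction: [1; 1, 1, 1, 1, 2]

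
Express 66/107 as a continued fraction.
[0; 1, 1, 1, 1, 1, 1, 3, 2]

Euclidean algorithm steps:
66 = 0 × 107 + 66
107 = 1 × 66 + 41
66 = 1 × 41 + 25
41 = 1 × 25 + 16
25 = 1 × 16 + 9
16 = 1 × 9 + 7
9 = 1 × 7 + 2
7 = 3 × 2 + 1
2 = 2 × 1 + 0
Continued fraction: [0; 1, 1, 1, 1, 1, 1, 3, 2]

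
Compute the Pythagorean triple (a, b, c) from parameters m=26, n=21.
(235, 1092, 1117)

Euclid's formula: a = m² - n², b = 2mn, c = m² + n²
m = 26, n = 21
a = 26² - 21² = 676 - 441 = 235
b = 2 × 26 × 21 = 1092
c = 26² + 21² = 676 + 441 = 1117
Verification: 235² + 1092² = 55225 + 1192464 = 1247689 = 1117² ✓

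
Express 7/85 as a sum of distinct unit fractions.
1/13 + 1/185 + 1/40885

Greedy algorithm:
7/85: ceiling(85/7) = 13, use 1/13
6/1105: ceiling(1105/6) = 185, use 1/185
1/40885: ceiling(40885/1) = 40885, use 1/40885
Result: 7/85 = 1/13 + 1/185 + 1/40885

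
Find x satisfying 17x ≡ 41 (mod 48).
x ≡ 25 (mod 48)

gcd(17, 48) = 1, which divides 41, so solutions exist.
Find 17^(-1) mod 48 by the extended Euclidean algorithm:
48 = 2 × 17 + 14  ⟹  14 = (1)·48 + (-2)·17
17 = 1 × 14 + 3  ⟹  3 = (-1)·48 + (3)·17
14 = 4 × 3 + 2  ⟹  2 = (5)·48 + (-14)·17
3 = 1 × 2 + 1  ⟹  1 = (-6)·48 + (17)·17
So (17)·17 ≡ 1 (mod 48), i.e. 17^(-1) ≡ 17 (mod 48).
x ≡ 17 × 41 = 697 ≡ 25 (mod 48).
Check: 17 × 25 = 425 ≡ 41 (mod 48).
Unique solution: x ≡ 25 (mod 48)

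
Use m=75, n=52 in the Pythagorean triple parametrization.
(2921, 7800, 8329)

Euclid's formula: a = m² - n², b = 2mn, c = m² + n²
m = 75, n = 52
a = 75² - 52² = 5625 - 2704 = 2921
b = 2 × 75 × 52 = 7800
c = 75² + 52² = 5625 + 2704 = 8329
Verification: 2921² + 7800² = 8532241 + 60840000 = 69372241 = 8329² ✓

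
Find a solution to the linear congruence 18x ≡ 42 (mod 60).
x ≡ 9 (mod 10)

gcd(18, 60) = 6, which divides 42, so solutions exist.
Divide through by 6: 3x ≡ 7 (mod 10).
Find 3^(-1) mod 10 by the extended Euclidean algorithm:
10 = 3 × 3 + 1  ⟹  1 = (1)·10 + (-3)·3
So (-3)·3 ≡ 1 (mod 10), i.e. 3^(-1) ≡ -3 ≡ 7 (mod 10).
x ≡ 7 × 7 = 49 ≡ 9 (mod 10).
Check: 18 × 9 = 162 ≡ 42 (mod 60).
x ≡ 9 (mod 10), giving 6 solutions mod 60.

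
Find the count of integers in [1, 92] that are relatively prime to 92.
44

92 = 2^2 × 23
φ(n) = n × ∏(1 - 1/p) for each prime p dividing n
φ(92) = 92 × (1 - 1/2) × (1 - 1/23) = 44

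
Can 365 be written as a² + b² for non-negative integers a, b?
2² + 19² (a=2, b=19)

Factorization: 365 = 5 × 73
By Fermat: n is sum of two squares iff every prime p ≡ 3 (mod 4) appears to even power.
All primes ≡ 3 (mod 4) appear to even power.
Search a = 0, 1, 2, … for 365 - a² a perfect square: first hit at a = 2: 365 - 4 = 361 = 19².
365 = 2² + 19² = 4 + 361 ✓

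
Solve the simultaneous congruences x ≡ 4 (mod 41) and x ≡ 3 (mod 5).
168

Using Chinese Remainder Theorem:
M = 41 × 5 = 205
M1 = 5, M2 = 41
y1 = 5^(-1) mod 41 = 33
y2 = 41^(-1) mod 5 = 1
x = (4×5×33 + 3×41×1) mod 205 = 168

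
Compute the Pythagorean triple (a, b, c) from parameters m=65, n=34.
(3069, 4420, 5381)

Euclid's formula: a = m² - n², b = 2mn, c = m² + n²
m = 65, n = 34
a = 65² - 34² = 4225 - 1156 = 3069
b = 2 × 65 × 34 = 4420
c = 65² + 34² = 4225 + 1156 = 5381
Verification: 3069² + 4420² = 9418761 + 19536400 = 28955161 = 5381² ✓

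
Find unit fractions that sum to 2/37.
1/19 + 1/703

Greedy algorithm:
2/37: ceiling(37/2) = 19, use 1/19
1/703: ceiling(703/1) = 703, use 1/703
Result: 2/37 = 1/19 + 1/703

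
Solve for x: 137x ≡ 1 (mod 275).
273

gcd(137, 275) = 1, so the inverse exists.
Extended Euclidean algorithm on (275, 137):
275 = 2 × 137 + 1  ⟹  1 = (1)·275 + (-2)·137
So (-2)·137 ≡ 1 (mod 275), i.e. 137^(-1) ≡ -2 ≡ 273 (mod 275).
Check: 137 × 273 = 37401 ≡ 1 (mod 275)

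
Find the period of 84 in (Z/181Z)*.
180

181 is prime, so ord(84) divides φ(181) = 180.
Divisors of 180: 1, 2, 3, 4, 5, 6, 9, 10, 12, 15, 18, 20, 30, 36, 45, 60, 90, 180.
Repeated squaring: 84^1 ≡ 84, 84^2 ≡ 178, 84^4 ≡ 9, 84^8 ≡ 81, 84^16 ≡ 45, 84^32 ≡ 34, 84^64 ≡ 70, 84^128 ≡ 13 (mod 181).
Test 84^d mod 181 for each divisor d in increasing order:
84^1 ≡ 84
84^2 ≡ 178
84^3 = 84^2·84^1 ≡ 110
84^4 ≡ 9
84^5 = 84^4·84^1 ≡ 32
84^6 = 84^4·84^2 ≡ 154
84^9 = 84^8·84^1 ≡ 107
84^10 = 84^8·84^2 ≡ 119
84^12 = 84^8·84^4 ≡ 5
84^15 = 84^8·84^4·84^2·84^1 ≡ 7
84^18 = 84^16·84^2 ≡ 46
84^20 = 84^16·84^4 ≡ 43
84^30 = 84^16·84^8·84^4·84^2 ≡ 49
84^36 = 84^32·84^4 ≡ 125
84^45 = 84^32·84^8·84^4·84^1 ≡ 162
84^60 = 84^32·84^16·84^8·84^4 ≡ 48
84^90 = 84^64·84^16·84^8·84^2 ≡ 180
84^180 = 84^128·84^32·84^16·84^4 ≡ 1  ← first divisor giving 1
The order is 180.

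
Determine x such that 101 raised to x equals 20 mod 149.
102

Baby-step giant-step with step n = ⌈√149⌉ = 13.
Baby steps 101^j mod 149 (j:value) for j=0..12: 0:1, 1:101, 2:69, 3:115, 4:142, 5:38, 6:113, 7:89, 8:49, 9:32, 10:103, 11:122, 12:104.
Giant-step multiplier: 101^(-13) ≡ 101^(148-13) = 101^135 ≡ 147 (mod 149).
Giant steps γ_i = 20·147^i mod 149: γ_0=20, γ_1=109, γ_2=80, γ_3=138, γ_4=22, γ_5=105, γ_6=88, γ_7=122 (in table at j=11).
x = i·n + j = 7·13 + 11 = 102.
Check: 101^102 ≡ 20 (mod 149).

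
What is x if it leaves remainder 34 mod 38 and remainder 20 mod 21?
566

Using Chinese Remainder Theorem:
M = 38 × 21 = 798
M1 = 21, M2 = 38
y1 = 21^(-1) mod 38 = 29
y2 = 38^(-1) mod 21 = 5
x = (34×21×29 + 20×38×5) mod 798 = 566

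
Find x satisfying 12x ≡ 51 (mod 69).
x ≡ 10 (mod 23)

gcd(12, 69) = 3, which divides 51, so solutions exist.
Divide through by 3: 4x ≡ 17 (mod 23).
Find 4^(-1) mod 23 by the extended Euclidean algorithm:
23 = 5 × 4 + 3  ⟹  3 = (1)·23 + (-5)·4
4 = 1 × 3 + 1  ⟹  1 = (-1)·23 + (6)·4
So (6)·4 ≡ 1 (mod 23), i.e. 4^(-1) ≡ 6 (mod 23).
x ≡ 6 × 17 = 102 ≡ 10 (mod 23).
Check: 12 × 10 = 120 ≡ 51 (mod 69).
x ≡ 10 (mod 23), giving 3 solutions mod 69.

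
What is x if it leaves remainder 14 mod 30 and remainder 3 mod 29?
554

Using Chinese Remainder Theorem:
M = 30 × 29 = 870
M1 = 29, M2 = 30
y1 = 29^(-1) mod 30 = 29
y2 = 30^(-1) mod 29 = 1
x = (14×29×29 + 3×30×1) mod 870 = 554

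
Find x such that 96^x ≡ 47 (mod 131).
25

Baby-step giant-step with step n = ⌈√131⌉ = 12.
Baby steps 96^j mod 131 (j:value) for j=0..11: 0:1, 1:96, 2:46, 3:93, 4:20, 5:86, 6:3, 7:26, 8:7, 9:17, 10:60, 11:127.
Giant-step multiplier: 96^(-12) ≡ 96^(130-12) = 96^118 ≡ 102 (mod 131).
Giant steps γ_i = 47·102^i mod 131: γ_0=47, γ_1=78, γ_2=96 (in table at j=1).
x = i·n + j = 2·12 + 1 = 25.
Check: 96^25 ≡ 47 (mod 131).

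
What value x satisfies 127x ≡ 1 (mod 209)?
79

gcd(127, 209) = 1, so the inverse exists.
Extended Euclidean algorithm on (209, 127):
209 = 1 × 127 + 82  ⟹  82 = (1)·209 + (-1)·127
127 = 1 × 82 + 45  ⟹  45 = (-1)·209 + (2)·127
82 = 1 × 45 + 37  ⟹  37 = (2)·209 + (-3)·127
45 = 1 × 37 + 8  ⟹  8 = (-3)·209 + (5)·127
37 = 4 × 8 + 5  ⟹  5 = (14)·209 + (-23)·127
8 = 1 × 5 + 3  ⟹  3 = (-17)·209 + (28)·127
5 = 1 × 3 + 2  ⟹  2 = (31)·209 + (-51)·127
3 = 1 × 2 + 1  ⟹  1 = (-48)·209 + (79)·127
So (79)·127 ≡ 1 (mod 209), i.e. 127^(-1) ≡ 79 (mod 209).
Check: 127 × 79 = 10033 ≡ 1 (mod 209)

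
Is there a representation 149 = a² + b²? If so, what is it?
7² + 10² (a=7, b=10)

Factorization: 149 = 149
By Fermat: n is sum of two squares iff every prime p ≡ 3 (mod 4) appears to even power.
All primes ≡ 3 (mod 4) appear to even power.
Search a = 0, 1, 2, … for 149 - a² a perfect square: first hit at a = 7: 149 - 49 = 100 = 10².
149 = 7² + 10² = 49 + 100 ✓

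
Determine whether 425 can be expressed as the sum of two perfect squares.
5² + 20² (a=5, b=20)

Factorization: 425 = 5^2 × 17
By Fermat: n is sum of two squares iff every prime p ≡ 3 (mod 4) appears to even power.
All primes ≡ 3 (mod 4) appear to even power.
Search a = 0, 1, 2, … for 425 - a² a perfect square: first hit at a = 5: 425 - 25 = 400 = 20².
425 = 5² + 20² = 25 + 400 ✓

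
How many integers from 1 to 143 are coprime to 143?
120

143 = 11 × 13
φ(n) = n × ∏(1 - 1/p) for each prime p dividing n
φ(143) = 143 × (1 - 1/11) × (1 - 1/13) = 120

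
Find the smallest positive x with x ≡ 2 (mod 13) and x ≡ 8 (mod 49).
106

Using Chinese Remainder Theorem:
M = 13 × 49 = 637
M1 = 49, M2 = 13
y1 = 49^(-1) mod 13 = 4
y2 = 13^(-1) mod 49 = 34
x = (2×49×4 + 8×13×34) mod 637 = 106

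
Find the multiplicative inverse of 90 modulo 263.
38

gcd(90, 263) = 1, so the inverse exists.
Extended Euclidean algorithm on (263, 90):
263 = 2 × 90 + 83  ⟹  83 = (1)·263 + (-2)·90
90 = 1 × 83 + 7  ⟹  7 = (-1)·263 + (3)·90
83 = 11 × 7 + 6  ⟹  6 = (12)·263 + (-35)·90
7 = 1 × 6 + 1  ⟹  1 = (-13)·263 + (38)·90
So (38)·90 ≡ 1 (mod 263), i.e. 90^(-1) ≡ 38 (mod 263).
Check: 90 × 38 = 3420 ≡ 1 (mod 263)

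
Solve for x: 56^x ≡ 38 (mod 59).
35

Baby-step giant-step with step n = ⌈√59⌉ = 8.
Baby steps 56^j mod 59 (j:value) for j=0..7: 0:1, 1:56, 2:9, 3:32, 4:22, 5:52, 6:21, 7:55.
Giant-step multiplier: 56^(-8) ≡ 56^(58-8) = 56^50 ≡ 5 (mod 59).
Giant steps γ_i = 38·5^i mod 59: γ_0=38, γ_1=13, γ_2=6, γ_3=30, γ_4=32 (in table at j=3).
x = i·n + j = 4·8 + 3 = 35.
Check: 56^35 ≡ 38 (mod 59).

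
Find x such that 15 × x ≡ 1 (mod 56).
15

gcd(15, 56) = 1, so the inverse exists.
Extended Euclidean algorithm on (56, 15):
56 = 3 × 15 + 11  ⟹  11 = (1)·56 + (-3)·15
15 = 1 × 11 + 4  ⟹  4 = (-1)·56 + (4)·15
11 = 2 × 4 + 3  ⟹  3 = (3)·56 + (-11)·15
4 = 1 × 3 + 1  ⟹  1 = (-4)·56 + (15)·15
So (15)·15 ≡ 1 (mod 56), i.e. 15^(-1) ≡ 15 (mod 56).
Check: 15 × 15 = 225 ≡ 1 (mod 56)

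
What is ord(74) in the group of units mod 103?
102

103 is prime, so ord(74) divides φ(103) = 102.
Divisors of 102: 1, 2, 3, 6, 17, 34, 51, 102.
Repeated squaring: 74^1 ≡ 74, 74^2 ≡ 17, 74^4 ≡ 83, 74^8 ≡ 91, 74^16 ≡ 41, 74^32 ≡ 33, 74^64 ≡ 59 (mod 103).
Test 74^d mod 103 for each divisor d in increasing order:
74^1 ≡ 74
74^2 ≡ 17
74^3 = 74^2·74^1 ≡ 22
74^6 = 74^4·74^2 ≡ 72
74^17 = 74^16·74^1 ≡ 47
74^34 = 74^32·74^2 ≡ 46
74^51 = 74^32·74^16·74^2·74^1 ≡ 102
74^102 = 74^64·74^32·74^4·74^2 ≡ 1  ← first divisor giving 1
The order is 102.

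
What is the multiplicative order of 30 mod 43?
42

43 is prime, so ord(30) divides φ(43) = 42.
Divisors of 42: 1, 2, 3, 6, 7, 14, 21, 42.
Repeated squaring: 30^1 ≡ 30, 30^2 ≡ 40, 30^4 ≡ 9, 30^8 ≡ 38, 30^16 ≡ 25, 30^32 ≡ 23 (mod 43).
Test 30^d mod 43 for each divisor d in increasing order:
30^1 ≡ 30
30^2 ≡ 40
30^3 = 30^2·30^1 ≡ 39
30^6 = 30^4·30^2 ≡ 16
30^7 = 30^4·30^2·30^1 ≡ 7
30^14 = 30^8·30^4·30^2 ≡ 6
30^21 = 30^16·30^4·30^1 ≡ 42
30^42 = 30^32·30^8·30^2 ≡ 1  ← first divisor giving 1
The order is 42.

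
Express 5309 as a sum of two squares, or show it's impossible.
50² + 53² (a=50, b=53)

Factorization: 5309 = 5309
By Fermat: n is sum of two squares iff every prime p ≡ 3 (mod 4) appears to even power.
All primes ≡ 3 (mod 4) appear to even power.
Search a = 0, 1, 2, … for 5309 - a² a perfect square: first hit at a = 50: 5309 - 2500 = 2809 = 53².
5309 = 50² + 53² = 2500 + 2809 ✓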